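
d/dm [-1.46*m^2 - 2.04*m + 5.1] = -2.92*m - 2.04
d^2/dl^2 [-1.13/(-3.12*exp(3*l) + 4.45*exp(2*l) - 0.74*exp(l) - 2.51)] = ((-31.7304*exp(2*l) + 20.114*exp(l) - 0.8362)*(3.12*exp(3*l) - 4.45*exp(2*l) + 0.74*exp(l) + 2.51) + 1.13*(9.36*exp(2*l) - 8.9*exp(l) + 0.74)*(18.72*exp(2*l) - 17.8*exp(l) + 1.48)*exp(l))*exp(l)/(3.12*exp(3*l) - 4.45*exp(2*l) + 0.74*exp(l) + 2.51)^3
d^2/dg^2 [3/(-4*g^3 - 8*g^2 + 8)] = 3*(-g^2*(3*g + 4)^2 + (3*g + 2)*(g^3 + 2*g^2 - 2))/(2*(g^3 + 2*g^2 - 2)^3)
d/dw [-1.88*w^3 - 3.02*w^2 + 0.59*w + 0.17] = -5.64*w^2 - 6.04*w + 0.59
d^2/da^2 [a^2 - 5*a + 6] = 2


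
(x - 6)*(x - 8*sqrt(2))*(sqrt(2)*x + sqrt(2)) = sqrt(2)*x^3 - 16*x^2 - 5*sqrt(2)*x^2 - 6*sqrt(2)*x + 80*x + 96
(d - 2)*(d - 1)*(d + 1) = d^3 - 2*d^2 - d + 2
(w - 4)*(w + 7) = w^2 + 3*w - 28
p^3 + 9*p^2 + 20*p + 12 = (p + 1)*(p + 2)*(p + 6)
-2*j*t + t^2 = t*(-2*j + t)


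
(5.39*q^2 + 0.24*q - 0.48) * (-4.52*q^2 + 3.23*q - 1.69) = -24.3628*q^4 + 16.3249*q^3 - 6.1643*q^2 - 1.956*q + 0.8112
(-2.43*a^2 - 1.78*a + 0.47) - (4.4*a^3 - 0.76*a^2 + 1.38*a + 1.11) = -4.4*a^3 - 1.67*a^2 - 3.16*a - 0.64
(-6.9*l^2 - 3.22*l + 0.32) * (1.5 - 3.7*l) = 25.53*l^3 + 1.564*l^2 - 6.014*l + 0.48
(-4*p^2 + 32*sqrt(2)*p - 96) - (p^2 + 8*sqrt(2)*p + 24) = -5*p^2 + 24*sqrt(2)*p - 120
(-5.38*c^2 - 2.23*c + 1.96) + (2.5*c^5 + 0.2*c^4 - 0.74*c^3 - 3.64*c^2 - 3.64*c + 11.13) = 2.5*c^5 + 0.2*c^4 - 0.74*c^3 - 9.02*c^2 - 5.87*c + 13.09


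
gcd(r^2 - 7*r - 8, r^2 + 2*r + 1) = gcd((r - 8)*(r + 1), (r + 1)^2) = r + 1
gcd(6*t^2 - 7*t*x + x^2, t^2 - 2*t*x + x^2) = -t + x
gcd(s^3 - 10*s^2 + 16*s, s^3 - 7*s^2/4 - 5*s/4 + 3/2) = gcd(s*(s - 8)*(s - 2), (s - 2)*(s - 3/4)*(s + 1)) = s - 2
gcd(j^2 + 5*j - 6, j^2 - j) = j - 1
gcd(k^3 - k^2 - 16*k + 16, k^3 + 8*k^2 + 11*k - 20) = k^2 + 3*k - 4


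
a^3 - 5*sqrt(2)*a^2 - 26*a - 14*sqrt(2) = (a - 7*sqrt(2))*(a + sqrt(2))^2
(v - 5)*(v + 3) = v^2 - 2*v - 15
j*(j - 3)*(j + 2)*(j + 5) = j^4 + 4*j^3 - 11*j^2 - 30*j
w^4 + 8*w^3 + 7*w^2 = w^2*(w + 1)*(w + 7)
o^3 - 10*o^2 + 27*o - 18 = (o - 6)*(o - 3)*(o - 1)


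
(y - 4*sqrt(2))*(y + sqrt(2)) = y^2 - 3*sqrt(2)*y - 8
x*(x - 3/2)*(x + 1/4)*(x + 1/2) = x^4 - 3*x^3/4 - x^2 - 3*x/16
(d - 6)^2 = d^2 - 12*d + 36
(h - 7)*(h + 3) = h^2 - 4*h - 21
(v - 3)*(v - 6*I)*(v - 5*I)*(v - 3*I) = v^4 - 3*v^3 - 14*I*v^3 - 63*v^2 + 42*I*v^2 + 189*v + 90*I*v - 270*I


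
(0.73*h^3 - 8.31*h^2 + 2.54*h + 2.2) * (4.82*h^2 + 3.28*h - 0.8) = 3.5186*h^5 - 37.6598*h^4 - 15.598*h^3 + 25.5832*h^2 + 5.184*h - 1.76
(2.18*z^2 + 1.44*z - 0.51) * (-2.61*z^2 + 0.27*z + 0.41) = -5.6898*z^4 - 3.1698*z^3 + 2.6137*z^2 + 0.4527*z - 0.2091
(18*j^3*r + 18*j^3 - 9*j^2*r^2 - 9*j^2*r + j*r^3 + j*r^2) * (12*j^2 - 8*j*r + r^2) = 216*j^5*r + 216*j^5 - 252*j^4*r^2 - 252*j^4*r + 102*j^3*r^3 + 102*j^3*r^2 - 17*j^2*r^4 - 17*j^2*r^3 + j*r^5 + j*r^4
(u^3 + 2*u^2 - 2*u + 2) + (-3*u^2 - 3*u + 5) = u^3 - u^2 - 5*u + 7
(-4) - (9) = -13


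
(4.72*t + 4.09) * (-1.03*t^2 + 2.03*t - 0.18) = -4.8616*t^3 + 5.3689*t^2 + 7.4531*t - 0.7362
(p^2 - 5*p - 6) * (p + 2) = p^3 - 3*p^2 - 16*p - 12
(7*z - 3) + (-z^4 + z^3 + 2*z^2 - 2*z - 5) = -z^4 + z^3 + 2*z^2 + 5*z - 8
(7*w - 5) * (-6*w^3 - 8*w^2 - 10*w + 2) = -42*w^4 - 26*w^3 - 30*w^2 + 64*w - 10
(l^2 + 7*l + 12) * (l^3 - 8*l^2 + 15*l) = l^5 - l^4 - 29*l^3 + 9*l^2 + 180*l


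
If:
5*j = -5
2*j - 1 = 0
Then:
No Solution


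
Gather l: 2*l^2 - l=2*l^2 - l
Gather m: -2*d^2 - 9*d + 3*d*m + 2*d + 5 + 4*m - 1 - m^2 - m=-2*d^2 - 7*d - m^2 + m*(3*d + 3) + 4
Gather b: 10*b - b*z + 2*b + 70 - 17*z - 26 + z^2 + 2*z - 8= b*(12 - z) + z^2 - 15*z + 36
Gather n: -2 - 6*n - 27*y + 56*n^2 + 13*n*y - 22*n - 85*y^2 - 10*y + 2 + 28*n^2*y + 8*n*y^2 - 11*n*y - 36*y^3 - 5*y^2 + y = n^2*(28*y + 56) + n*(8*y^2 + 2*y - 28) - 36*y^3 - 90*y^2 - 36*y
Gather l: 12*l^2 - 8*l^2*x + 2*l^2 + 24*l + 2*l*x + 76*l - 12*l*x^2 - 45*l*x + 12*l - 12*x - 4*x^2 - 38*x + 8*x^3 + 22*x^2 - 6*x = l^2*(14 - 8*x) + l*(-12*x^2 - 43*x + 112) + 8*x^3 + 18*x^2 - 56*x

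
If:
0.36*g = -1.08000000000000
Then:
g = -3.00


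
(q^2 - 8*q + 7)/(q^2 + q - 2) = (q - 7)/(q + 2)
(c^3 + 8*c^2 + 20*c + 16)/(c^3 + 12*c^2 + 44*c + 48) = (c + 2)/(c + 6)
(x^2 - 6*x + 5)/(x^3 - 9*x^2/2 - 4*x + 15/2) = 2/(2*x + 3)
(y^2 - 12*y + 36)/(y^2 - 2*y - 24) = (y - 6)/(y + 4)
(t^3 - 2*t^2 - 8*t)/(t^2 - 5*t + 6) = t*(t^2 - 2*t - 8)/(t^2 - 5*t + 6)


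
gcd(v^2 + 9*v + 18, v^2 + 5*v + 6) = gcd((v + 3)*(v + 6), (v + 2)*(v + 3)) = v + 3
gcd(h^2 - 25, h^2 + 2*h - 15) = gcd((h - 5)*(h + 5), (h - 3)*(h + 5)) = h + 5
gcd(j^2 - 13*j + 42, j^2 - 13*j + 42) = j^2 - 13*j + 42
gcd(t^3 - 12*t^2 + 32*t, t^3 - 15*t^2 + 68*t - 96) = t^2 - 12*t + 32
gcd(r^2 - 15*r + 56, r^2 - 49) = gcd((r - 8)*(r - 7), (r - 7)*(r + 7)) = r - 7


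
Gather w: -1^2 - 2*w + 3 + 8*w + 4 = 6*w + 6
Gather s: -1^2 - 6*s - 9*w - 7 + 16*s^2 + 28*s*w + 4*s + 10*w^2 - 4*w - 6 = 16*s^2 + s*(28*w - 2) + 10*w^2 - 13*w - 14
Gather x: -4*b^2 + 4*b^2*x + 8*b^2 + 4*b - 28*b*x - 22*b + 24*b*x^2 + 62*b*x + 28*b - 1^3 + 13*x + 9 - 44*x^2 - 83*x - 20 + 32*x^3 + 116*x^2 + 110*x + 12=4*b^2 + 10*b + 32*x^3 + x^2*(24*b + 72) + x*(4*b^2 + 34*b + 40)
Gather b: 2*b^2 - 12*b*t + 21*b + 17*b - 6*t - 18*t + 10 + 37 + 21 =2*b^2 + b*(38 - 12*t) - 24*t + 68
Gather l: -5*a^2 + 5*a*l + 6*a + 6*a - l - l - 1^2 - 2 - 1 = -5*a^2 + 12*a + l*(5*a - 2) - 4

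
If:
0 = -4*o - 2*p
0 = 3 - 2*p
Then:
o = -3/4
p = 3/2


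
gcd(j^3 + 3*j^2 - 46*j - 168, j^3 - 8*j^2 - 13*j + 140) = j^2 - 3*j - 28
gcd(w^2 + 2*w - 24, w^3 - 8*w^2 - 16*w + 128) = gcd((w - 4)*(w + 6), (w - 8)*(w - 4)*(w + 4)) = w - 4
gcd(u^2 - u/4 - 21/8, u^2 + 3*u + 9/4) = u + 3/2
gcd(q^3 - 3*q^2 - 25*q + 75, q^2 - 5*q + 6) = q - 3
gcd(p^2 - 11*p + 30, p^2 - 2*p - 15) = p - 5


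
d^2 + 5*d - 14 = (d - 2)*(d + 7)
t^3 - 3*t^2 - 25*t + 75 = (t - 5)*(t - 3)*(t + 5)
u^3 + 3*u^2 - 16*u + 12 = (u - 2)*(u - 1)*(u + 6)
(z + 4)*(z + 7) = z^2 + 11*z + 28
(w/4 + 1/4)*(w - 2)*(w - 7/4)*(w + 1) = w^4/4 - 7*w^3/16 - 3*w^2/4 + 13*w/16 + 7/8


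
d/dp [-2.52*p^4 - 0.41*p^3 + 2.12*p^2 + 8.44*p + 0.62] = -10.08*p^3 - 1.23*p^2 + 4.24*p + 8.44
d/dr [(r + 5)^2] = 2*r + 10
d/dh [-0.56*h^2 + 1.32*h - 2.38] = 1.32 - 1.12*h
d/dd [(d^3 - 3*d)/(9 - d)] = (-2*d^3 + 27*d^2 - 27)/(d^2 - 18*d + 81)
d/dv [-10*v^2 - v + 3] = -20*v - 1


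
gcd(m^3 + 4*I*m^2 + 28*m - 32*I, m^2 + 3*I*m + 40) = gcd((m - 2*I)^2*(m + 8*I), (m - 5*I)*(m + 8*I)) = m + 8*I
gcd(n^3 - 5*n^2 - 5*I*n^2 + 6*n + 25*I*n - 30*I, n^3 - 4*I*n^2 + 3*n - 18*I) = 1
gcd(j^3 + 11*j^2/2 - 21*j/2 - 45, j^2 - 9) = j - 3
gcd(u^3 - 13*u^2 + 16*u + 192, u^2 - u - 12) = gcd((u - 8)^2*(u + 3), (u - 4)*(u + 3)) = u + 3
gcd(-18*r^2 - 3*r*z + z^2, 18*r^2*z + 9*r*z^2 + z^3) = 3*r + z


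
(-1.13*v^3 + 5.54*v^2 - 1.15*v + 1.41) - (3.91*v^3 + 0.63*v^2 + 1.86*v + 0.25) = -5.04*v^3 + 4.91*v^2 - 3.01*v + 1.16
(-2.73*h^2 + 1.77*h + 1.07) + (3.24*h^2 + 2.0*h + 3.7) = 0.51*h^2 + 3.77*h + 4.77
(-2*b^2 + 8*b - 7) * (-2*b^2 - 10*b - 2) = 4*b^4 + 4*b^3 - 62*b^2 + 54*b + 14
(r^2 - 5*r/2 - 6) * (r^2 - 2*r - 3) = r^4 - 9*r^3/2 - 4*r^2 + 39*r/2 + 18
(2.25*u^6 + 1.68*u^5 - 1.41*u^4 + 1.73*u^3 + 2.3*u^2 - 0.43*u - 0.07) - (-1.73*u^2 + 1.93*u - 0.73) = 2.25*u^6 + 1.68*u^5 - 1.41*u^4 + 1.73*u^3 + 4.03*u^2 - 2.36*u + 0.66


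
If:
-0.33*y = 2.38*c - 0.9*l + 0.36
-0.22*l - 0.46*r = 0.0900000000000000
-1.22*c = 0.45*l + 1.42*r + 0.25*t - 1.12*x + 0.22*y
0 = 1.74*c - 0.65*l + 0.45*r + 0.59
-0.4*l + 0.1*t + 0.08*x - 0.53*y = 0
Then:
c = 0.284423483779972 - 0.578896332863188*y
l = 1.15214210155148 - 1.16419252468265*y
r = 0.556787729196051*y - 0.746676657263752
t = 0.67880209001154*y + 4.02837334914733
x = 0.725243821323247 - 0.044465235927683*y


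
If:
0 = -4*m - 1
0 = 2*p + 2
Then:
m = -1/4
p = -1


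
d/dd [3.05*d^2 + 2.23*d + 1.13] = 6.1*d + 2.23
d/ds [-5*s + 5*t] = -5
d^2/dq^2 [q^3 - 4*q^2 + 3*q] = 6*q - 8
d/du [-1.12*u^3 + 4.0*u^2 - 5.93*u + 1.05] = -3.36*u^2 + 8.0*u - 5.93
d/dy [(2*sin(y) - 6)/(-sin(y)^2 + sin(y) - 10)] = 2*(sin(y)^2 - 6*sin(y) - 7)*cos(y)/(sin(y)^2 - sin(y) + 10)^2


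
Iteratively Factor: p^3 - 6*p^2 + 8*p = (p)*(p^2 - 6*p + 8) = p*(p - 4)*(p - 2)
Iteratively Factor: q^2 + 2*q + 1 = (q + 1)*(q + 1)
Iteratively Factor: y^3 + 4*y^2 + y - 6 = (y + 3)*(y^2 + y - 2) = (y + 2)*(y + 3)*(y - 1)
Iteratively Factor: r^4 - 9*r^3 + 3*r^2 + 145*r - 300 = (r - 5)*(r^3 - 4*r^2 - 17*r + 60) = (r - 5)*(r + 4)*(r^2 - 8*r + 15) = (r - 5)^2*(r + 4)*(r - 3)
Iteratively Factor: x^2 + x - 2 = (x - 1)*(x + 2)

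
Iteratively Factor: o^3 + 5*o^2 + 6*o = (o)*(o^2 + 5*o + 6) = o*(o + 2)*(o + 3)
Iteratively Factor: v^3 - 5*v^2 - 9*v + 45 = (v + 3)*(v^2 - 8*v + 15) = (v - 3)*(v + 3)*(v - 5)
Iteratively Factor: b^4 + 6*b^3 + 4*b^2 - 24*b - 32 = (b + 2)*(b^3 + 4*b^2 - 4*b - 16) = (b - 2)*(b + 2)*(b^2 + 6*b + 8) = (b - 2)*(b + 2)^2*(b + 4)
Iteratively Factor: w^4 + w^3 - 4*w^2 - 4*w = (w + 2)*(w^3 - w^2 - 2*w) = w*(w + 2)*(w^2 - w - 2) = w*(w - 2)*(w + 2)*(w + 1)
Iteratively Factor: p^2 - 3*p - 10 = (p + 2)*(p - 5)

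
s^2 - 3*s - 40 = (s - 8)*(s + 5)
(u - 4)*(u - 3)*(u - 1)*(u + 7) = u^4 - u^3 - 37*u^2 + 121*u - 84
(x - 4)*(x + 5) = x^2 + x - 20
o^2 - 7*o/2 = o*(o - 7/2)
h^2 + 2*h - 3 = (h - 1)*(h + 3)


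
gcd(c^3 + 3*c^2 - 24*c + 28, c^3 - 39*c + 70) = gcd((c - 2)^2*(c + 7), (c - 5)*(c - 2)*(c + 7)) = c^2 + 5*c - 14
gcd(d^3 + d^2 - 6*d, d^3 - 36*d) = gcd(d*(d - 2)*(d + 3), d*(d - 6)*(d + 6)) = d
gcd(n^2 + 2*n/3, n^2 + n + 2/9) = n + 2/3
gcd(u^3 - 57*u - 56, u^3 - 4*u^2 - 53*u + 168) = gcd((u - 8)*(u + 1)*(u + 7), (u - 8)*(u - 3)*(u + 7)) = u^2 - u - 56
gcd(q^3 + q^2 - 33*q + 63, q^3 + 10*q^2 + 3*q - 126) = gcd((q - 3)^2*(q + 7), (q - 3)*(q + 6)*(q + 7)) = q^2 + 4*q - 21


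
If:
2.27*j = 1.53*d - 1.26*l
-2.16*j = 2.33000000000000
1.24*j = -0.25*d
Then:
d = 5.35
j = -1.08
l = 8.44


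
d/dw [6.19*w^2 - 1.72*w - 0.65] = 12.38*w - 1.72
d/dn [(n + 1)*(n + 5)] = 2*n + 6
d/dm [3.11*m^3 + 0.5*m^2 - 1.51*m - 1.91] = 9.33*m^2 + 1.0*m - 1.51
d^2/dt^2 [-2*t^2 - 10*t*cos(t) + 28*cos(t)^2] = 10*t*cos(t) + 112*sin(t)^2 + 20*sin(t) - 60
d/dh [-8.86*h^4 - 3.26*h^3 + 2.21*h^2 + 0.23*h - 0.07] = -35.44*h^3 - 9.78*h^2 + 4.42*h + 0.23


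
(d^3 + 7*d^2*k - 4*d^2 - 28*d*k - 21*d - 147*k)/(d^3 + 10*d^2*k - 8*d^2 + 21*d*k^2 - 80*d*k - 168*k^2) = (d^2 - 4*d - 21)/(d^2 + 3*d*k - 8*d - 24*k)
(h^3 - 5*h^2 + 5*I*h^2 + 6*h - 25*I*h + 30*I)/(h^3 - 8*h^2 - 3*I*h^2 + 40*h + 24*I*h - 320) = (h^2 - 5*h + 6)/(h^2 - 8*h*(1 + I) + 64*I)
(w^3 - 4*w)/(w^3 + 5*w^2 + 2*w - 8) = w*(w - 2)/(w^2 + 3*w - 4)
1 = 1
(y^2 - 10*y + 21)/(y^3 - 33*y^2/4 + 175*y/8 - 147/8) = 8*(y - 7)/(8*y^2 - 42*y + 49)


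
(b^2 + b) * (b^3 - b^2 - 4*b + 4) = b^5 - 5*b^3 + 4*b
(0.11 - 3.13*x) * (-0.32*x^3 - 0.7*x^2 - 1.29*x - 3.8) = 1.0016*x^4 + 2.1558*x^3 + 3.9607*x^2 + 11.7521*x - 0.418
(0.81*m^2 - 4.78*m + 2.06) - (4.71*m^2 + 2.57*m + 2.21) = -3.9*m^2 - 7.35*m - 0.15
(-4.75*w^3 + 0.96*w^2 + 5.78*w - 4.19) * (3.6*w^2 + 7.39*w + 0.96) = -17.1*w^5 - 31.6465*w^4 + 23.3424*w^3 + 28.5518*w^2 - 25.4153*w - 4.0224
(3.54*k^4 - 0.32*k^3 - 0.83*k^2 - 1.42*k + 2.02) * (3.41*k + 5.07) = 12.0714*k^5 + 16.8566*k^4 - 4.4527*k^3 - 9.0503*k^2 - 0.311199999999999*k + 10.2414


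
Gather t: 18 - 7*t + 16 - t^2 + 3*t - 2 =-t^2 - 4*t + 32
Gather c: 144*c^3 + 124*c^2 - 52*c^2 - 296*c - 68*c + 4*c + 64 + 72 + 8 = 144*c^3 + 72*c^2 - 360*c + 144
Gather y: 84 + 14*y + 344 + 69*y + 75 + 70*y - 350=153*y + 153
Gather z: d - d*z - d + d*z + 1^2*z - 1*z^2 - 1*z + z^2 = 0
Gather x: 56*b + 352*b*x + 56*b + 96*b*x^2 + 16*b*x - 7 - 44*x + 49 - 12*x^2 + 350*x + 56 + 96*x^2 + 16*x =112*b + x^2*(96*b + 84) + x*(368*b + 322) + 98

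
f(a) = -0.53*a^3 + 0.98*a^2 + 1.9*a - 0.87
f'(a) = -1.59*a^2 + 1.96*a + 1.9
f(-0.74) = -1.52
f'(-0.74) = -0.42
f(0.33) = -0.16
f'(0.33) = 2.37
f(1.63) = 2.54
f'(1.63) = 0.87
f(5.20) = -39.01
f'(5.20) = -30.90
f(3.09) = -1.28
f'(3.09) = -7.23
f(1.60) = 2.51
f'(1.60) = 0.97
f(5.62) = -53.32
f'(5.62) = -37.30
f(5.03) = -33.97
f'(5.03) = -28.47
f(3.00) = -0.66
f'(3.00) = -6.53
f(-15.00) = 1979.88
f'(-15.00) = -385.25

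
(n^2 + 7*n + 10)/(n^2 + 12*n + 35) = (n + 2)/(n + 7)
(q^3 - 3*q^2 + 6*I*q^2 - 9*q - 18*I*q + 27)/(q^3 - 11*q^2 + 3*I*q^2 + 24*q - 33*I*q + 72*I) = (q + 3*I)/(q - 8)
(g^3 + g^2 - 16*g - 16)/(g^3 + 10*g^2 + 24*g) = (g^2 - 3*g - 4)/(g*(g + 6))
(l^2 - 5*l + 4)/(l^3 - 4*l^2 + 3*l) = (l - 4)/(l*(l - 3))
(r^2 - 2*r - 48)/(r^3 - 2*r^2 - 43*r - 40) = (r + 6)/(r^2 + 6*r + 5)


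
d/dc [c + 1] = 1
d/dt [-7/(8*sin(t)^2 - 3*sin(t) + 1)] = 7*(16*sin(t) - 3)*cos(t)/(8*sin(t)^2 - 3*sin(t) + 1)^2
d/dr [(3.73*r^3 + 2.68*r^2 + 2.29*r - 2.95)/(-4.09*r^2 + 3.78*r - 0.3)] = (-15.2557*r^4 + 28.1988*r^3 + 16.1395*r^2 - 25.739*r + 10.464)/(16.7281*r^4 - 30.9204*r^3 + 16.7424*r^2 - 2.268*r + 0.09)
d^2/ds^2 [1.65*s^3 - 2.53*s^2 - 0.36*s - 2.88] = 9.9*s - 5.06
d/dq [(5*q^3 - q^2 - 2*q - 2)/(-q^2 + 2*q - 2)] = (-5*q^4 + 20*q^3 - 34*q^2 + 8)/(q^4 - 4*q^3 + 8*q^2 - 8*q + 4)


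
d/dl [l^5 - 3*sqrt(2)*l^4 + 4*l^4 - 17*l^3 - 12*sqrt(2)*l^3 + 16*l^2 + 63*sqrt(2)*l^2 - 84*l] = 5*l^4 - 12*sqrt(2)*l^3 + 16*l^3 - 51*l^2 - 36*sqrt(2)*l^2 + 32*l + 126*sqrt(2)*l - 84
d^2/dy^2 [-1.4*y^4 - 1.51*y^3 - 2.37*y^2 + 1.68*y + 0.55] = -16.8*y^2 - 9.06*y - 4.74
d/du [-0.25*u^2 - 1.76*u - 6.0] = -0.5*u - 1.76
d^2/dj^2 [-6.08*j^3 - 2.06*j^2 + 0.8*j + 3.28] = -36.48*j - 4.12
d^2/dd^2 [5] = 0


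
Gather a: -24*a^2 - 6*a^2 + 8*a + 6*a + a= -30*a^2 + 15*a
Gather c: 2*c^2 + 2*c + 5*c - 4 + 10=2*c^2 + 7*c + 6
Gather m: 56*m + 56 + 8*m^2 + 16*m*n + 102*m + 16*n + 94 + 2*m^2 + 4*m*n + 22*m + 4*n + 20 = 10*m^2 + m*(20*n + 180) + 20*n + 170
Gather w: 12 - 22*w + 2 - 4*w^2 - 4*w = -4*w^2 - 26*w + 14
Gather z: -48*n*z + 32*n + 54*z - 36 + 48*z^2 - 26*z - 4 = 32*n + 48*z^2 + z*(28 - 48*n) - 40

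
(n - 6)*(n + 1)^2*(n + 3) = n^4 - n^3 - 23*n^2 - 39*n - 18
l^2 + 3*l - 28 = (l - 4)*(l + 7)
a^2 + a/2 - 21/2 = (a - 3)*(a + 7/2)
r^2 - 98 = (r - 7*sqrt(2))*(r + 7*sqrt(2))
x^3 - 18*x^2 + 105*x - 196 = (x - 7)^2*(x - 4)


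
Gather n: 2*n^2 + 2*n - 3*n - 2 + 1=2*n^2 - n - 1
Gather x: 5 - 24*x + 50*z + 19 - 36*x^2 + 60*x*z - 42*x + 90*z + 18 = -36*x^2 + x*(60*z - 66) + 140*z + 42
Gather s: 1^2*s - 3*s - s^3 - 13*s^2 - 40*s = -s^3 - 13*s^2 - 42*s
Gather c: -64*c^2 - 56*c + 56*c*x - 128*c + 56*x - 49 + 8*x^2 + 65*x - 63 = -64*c^2 + c*(56*x - 184) + 8*x^2 + 121*x - 112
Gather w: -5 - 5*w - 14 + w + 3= -4*w - 16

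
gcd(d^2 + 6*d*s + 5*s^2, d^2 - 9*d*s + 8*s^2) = 1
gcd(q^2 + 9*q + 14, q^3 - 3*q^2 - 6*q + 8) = q + 2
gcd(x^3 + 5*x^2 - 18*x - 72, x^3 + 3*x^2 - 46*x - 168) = x + 6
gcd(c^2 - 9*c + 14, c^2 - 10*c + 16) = c - 2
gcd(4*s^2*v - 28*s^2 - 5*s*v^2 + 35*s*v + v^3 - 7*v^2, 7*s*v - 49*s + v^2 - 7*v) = v - 7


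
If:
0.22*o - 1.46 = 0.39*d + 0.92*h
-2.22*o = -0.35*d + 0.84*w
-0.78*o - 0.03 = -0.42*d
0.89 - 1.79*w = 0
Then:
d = -0.39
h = -1.48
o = -0.25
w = 0.50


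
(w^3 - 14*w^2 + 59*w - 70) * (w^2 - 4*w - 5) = w^5 - 18*w^4 + 110*w^3 - 236*w^2 - 15*w + 350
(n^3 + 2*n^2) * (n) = n^4 + 2*n^3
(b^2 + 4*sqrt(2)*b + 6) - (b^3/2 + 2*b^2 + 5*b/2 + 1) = -b^3/2 - b^2 - 5*b/2 + 4*sqrt(2)*b + 5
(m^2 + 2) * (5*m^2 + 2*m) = 5*m^4 + 2*m^3 + 10*m^2 + 4*m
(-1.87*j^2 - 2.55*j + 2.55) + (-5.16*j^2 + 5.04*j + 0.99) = -7.03*j^2 + 2.49*j + 3.54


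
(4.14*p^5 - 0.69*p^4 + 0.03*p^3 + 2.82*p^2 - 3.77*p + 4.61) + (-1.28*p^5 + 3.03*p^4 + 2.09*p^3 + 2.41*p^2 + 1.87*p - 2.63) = 2.86*p^5 + 2.34*p^4 + 2.12*p^3 + 5.23*p^2 - 1.9*p + 1.98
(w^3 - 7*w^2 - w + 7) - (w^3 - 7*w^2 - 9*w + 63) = 8*w - 56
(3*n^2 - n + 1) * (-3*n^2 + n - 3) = -9*n^4 + 6*n^3 - 13*n^2 + 4*n - 3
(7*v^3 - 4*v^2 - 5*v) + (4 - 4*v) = 7*v^3 - 4*v^2 - 9*v + 4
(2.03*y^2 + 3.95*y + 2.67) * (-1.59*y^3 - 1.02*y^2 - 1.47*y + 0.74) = -3.2277*y^5 - 8.3511*y^4 - 11.2584*y^3 - 7.0277*y^2 - 1.0019*y + 1.9758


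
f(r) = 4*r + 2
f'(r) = 4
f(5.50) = 24.00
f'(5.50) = 4.00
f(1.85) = 9.40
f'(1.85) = 4.00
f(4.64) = 20.56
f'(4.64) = 4.00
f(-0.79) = -1.16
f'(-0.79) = 4.00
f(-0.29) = 0.84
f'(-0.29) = 4.00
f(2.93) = 13.72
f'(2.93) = 4.00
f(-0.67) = -0.68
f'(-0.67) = 4.00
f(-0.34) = 0.64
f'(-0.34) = 4.00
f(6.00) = 26.00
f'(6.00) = 4.00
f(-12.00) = -46.00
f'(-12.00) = 4.00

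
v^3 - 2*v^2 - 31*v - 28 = (v - 7)*(v + 1)*(v + 4)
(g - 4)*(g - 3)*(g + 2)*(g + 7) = g^4 + 2*g^3 - 37*g^2 + 10*g + 168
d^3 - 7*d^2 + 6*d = d*(d - 6)*(d - 1)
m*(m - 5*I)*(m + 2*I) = m^3 - 3*I*m^2 + 10*m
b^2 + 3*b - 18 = (b - 3)*(b + 6)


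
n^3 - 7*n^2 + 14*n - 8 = (n - 4)*(n - 2)*(n - 1)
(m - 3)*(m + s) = m^2 + m*s - 3*m - 3*s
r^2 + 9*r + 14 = (r + 2)*(r + 7)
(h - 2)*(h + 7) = h^2 + 5*h - 14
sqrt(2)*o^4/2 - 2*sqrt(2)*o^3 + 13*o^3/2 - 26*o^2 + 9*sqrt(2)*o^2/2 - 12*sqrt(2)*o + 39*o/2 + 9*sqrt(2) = (o - 3)*(o - 1)*(o + 6*sqrt(2))*(sqrt(2)*o/2 + 1/2)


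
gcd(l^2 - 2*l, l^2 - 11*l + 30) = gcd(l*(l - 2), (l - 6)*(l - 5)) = 1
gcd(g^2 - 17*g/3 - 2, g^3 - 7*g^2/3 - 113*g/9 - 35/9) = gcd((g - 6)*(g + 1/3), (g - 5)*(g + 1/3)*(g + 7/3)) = g + 1/3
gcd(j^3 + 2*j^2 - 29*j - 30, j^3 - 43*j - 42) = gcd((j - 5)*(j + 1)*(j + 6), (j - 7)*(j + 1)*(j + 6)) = j^2 + 7*j + 6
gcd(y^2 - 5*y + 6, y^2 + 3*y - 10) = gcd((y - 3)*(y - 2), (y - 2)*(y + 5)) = y - 2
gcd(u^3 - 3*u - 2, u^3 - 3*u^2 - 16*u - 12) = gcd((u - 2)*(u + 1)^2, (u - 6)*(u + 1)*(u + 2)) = u + 1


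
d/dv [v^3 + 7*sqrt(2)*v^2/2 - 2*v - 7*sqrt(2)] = 3*v^2 + 7*sqrt(2)*v - 2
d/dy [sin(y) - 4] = cos(y)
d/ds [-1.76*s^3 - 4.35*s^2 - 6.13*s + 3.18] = -5.28*s^2 - 8.7*s - 6.13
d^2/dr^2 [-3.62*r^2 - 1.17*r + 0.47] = -7.24000000000000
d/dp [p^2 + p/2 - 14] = 2*p + 1/2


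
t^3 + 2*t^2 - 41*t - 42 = (t - 6)*(t + 1)*(t + 7)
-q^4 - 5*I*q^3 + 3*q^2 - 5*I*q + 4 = (q - I)*(q + 4*I)*(-I*q + 1)^2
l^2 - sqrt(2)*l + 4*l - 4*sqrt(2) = (l + 4)*(l - sqrt(2))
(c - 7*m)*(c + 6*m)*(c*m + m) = c^3*m - c^2*m^2 + c^2*m - 42*c*m^3 - c*m^2 - 42*m^3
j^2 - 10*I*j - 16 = (j - 8*I)*(j - 2*I)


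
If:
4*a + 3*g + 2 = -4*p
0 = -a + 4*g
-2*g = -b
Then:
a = -16*p/19 - 8/19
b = -8*p/19 - 4/19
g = -4*p/19 - 2/19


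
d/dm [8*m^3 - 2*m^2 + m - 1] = 24*m^2 - 4*m + 1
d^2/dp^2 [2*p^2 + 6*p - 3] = 4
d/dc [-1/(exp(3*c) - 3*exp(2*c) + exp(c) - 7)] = (3*exp(2*c) - 6*exp(c) + 1)*exp(c)/(exp(3*c) - 3*exp(2*c) + exp(c) - 7)^2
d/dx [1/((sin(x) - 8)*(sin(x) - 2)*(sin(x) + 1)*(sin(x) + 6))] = (-4*sin(x)^3 + 9*sin(x)^2 + 96*sin(x) - 52)*cos(x)/((sin(x) - 8)^2*(sin(x) - 2)^2*(sin(x) + 1)^2*(sin(x) + 6)^2)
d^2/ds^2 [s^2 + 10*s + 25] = 2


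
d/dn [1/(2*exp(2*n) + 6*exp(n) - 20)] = (-exp(n) - 3/2)*exp(n)/(exp(2*n) + 3*exp(n) - 10)^2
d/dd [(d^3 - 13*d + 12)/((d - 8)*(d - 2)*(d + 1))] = (-9*d^4 + 38*d^3 - 105*d^2 + 216*d - 280)/(d^6 - 18*d^5 + 93*d^4 - 76*d^3 - 252*d^2 + 192*d + 256)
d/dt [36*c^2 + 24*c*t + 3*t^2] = 24*c + 6*t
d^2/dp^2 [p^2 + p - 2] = 2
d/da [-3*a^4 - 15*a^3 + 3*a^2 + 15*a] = -12*a^3 - 45*a^2 + 6*a + 15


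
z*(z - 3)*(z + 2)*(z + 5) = z^4 + 4*z^3 - 11*z^2 - 30*z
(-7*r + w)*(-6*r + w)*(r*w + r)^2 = 42*r^4*w^2 + 84*r^4*w + 42*r^4 - 13*r^3*w^3 - 26*r^3*w^2 - 13*r^3*w + r^2*w^4 + 2*r^2*w^3 + r^2*w^2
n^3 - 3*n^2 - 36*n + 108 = (n - 6)*(n - 3)*(n + 6)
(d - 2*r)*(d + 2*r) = d^2 - 4*r^2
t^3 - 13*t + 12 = (t - 3)*(t - 1)*(t + 4)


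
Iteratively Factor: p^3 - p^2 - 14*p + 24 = (p - 3)*(p^2 + 2*p - 8) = (p - 3)*(p + 4)*(p - 2)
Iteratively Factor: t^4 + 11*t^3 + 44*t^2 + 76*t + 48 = (t + 4)*(t^3 + 7*t^2 + 16*t + 12) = (t + 2)*(t + 4)*(t^2 + 5*t + 6) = (t + 2)*(t + 3)*(t + 4)*(t + 2)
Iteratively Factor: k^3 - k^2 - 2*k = (k)*(k^2 - k - 2) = k*(k + 1)*(k - 2)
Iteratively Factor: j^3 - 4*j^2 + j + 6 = (j - 2)*(j^2 - 2*j - 3) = (j - 2)*(j + 1)*(j - 3)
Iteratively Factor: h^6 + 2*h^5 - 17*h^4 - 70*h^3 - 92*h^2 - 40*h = (h + 2)*(h^5 - 17*h^3 - 36*h^2 - 20*h) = (h + 2)^2*(h^4 - 2*h^3 - 13*h^2 - 10*h) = h*(h + 2)^2*(h^3 - 2*h^2 - 13*h - 10) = h*(h + 2)^3*(h^2 - 4*h - 5) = h*(h - 5)*(h + 2)^3*(h + 1)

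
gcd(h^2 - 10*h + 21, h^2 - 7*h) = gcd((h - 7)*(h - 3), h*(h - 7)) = h - 7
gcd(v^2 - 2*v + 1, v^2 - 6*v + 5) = v - 1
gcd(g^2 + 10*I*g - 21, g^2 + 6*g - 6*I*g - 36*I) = 1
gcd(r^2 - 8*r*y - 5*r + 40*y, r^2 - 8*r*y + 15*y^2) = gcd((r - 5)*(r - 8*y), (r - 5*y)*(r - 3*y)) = 1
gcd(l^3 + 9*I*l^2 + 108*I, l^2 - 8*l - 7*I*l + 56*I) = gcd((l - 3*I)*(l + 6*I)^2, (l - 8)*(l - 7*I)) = 1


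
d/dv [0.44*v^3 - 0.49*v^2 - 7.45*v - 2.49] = 1.32*v^2 - 0.98*v - 7.45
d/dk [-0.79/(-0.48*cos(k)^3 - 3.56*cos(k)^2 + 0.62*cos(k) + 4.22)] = (1.1376*cos(k)^2 + 5.6248*cos(k) - 0.4898)*sin(k)/(0.48*cos(k)^3 + 3.56*cos(k)^2 - 0.62*cos(k) - 4.22)^2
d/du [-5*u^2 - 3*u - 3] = -10*u - 3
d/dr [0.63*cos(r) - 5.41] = -0.63*sin(r)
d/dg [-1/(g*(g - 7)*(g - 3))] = (g*(g - 7) + g*(g - 3) + (g - 7)*(g - 3))/(g^2*(g - 7)^2*(g - 3)^2)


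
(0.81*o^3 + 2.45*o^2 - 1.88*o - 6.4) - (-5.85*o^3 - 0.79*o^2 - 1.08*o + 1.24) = 6.66*o^3 + 3.24*o^2 - 0.8*o - 7.64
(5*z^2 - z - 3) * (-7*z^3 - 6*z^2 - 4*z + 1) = -35*z^5 - 23*z^4 + 7*z^3 + 27*z^2 + 11*z - 3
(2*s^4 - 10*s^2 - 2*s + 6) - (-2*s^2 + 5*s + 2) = 2*s^4 - 8*s^2 - 7*s + 4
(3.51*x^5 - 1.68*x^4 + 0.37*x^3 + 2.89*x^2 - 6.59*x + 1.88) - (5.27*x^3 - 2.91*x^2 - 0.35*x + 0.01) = 3.51*x^5 - 1.68*x^4 - 4.9*x^3 + 5.8*x^2 - 6.24*x + 1.87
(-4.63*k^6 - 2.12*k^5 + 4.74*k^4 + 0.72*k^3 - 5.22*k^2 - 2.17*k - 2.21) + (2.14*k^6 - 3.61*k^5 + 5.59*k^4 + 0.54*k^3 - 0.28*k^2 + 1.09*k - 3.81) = -2.49*k^6 - 5.73*k^5 + 10.33*k^4 + 1.26*k^3 - 5.5*k^2 - 1.08*k - 6.02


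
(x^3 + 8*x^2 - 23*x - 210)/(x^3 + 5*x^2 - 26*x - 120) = (x + 7)/(x + 4)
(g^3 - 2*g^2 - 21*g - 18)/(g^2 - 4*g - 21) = (g^2 - 5*g - 6)/(g - 7)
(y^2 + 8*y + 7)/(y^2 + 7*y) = (y + 1)/y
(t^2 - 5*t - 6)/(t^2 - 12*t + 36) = (t + 1)/(t - 6)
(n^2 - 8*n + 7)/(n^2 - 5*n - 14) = (n - 1)/(n + 2)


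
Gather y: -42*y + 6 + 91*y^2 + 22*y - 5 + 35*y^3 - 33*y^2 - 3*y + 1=35*y^3 + 58*y^2 - 23*y + 2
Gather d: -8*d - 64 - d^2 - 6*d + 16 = -d^2 - 14*d - 48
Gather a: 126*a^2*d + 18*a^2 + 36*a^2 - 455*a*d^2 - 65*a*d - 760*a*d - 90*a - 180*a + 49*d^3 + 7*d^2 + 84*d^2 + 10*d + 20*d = a^2*(126*d + 54) + a*(-455*d^2 - 825*d - 270) + 49*d^3 + 91*d^2 + 30*d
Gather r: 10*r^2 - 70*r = 10*r^2 - 70*r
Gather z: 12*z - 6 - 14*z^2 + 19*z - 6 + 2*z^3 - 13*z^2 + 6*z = 2*z^3 - 27*z^2 + 37*z - 12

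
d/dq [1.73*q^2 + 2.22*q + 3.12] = 3.46*q + 2.22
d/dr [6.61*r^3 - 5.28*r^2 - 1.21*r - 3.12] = 19.83*r^2 - 10.56*r - 1.21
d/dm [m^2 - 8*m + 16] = 2*m - 8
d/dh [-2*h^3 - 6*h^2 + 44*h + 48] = -6*h^2 - 12*h + 44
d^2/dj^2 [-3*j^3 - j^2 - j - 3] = -18*j - 2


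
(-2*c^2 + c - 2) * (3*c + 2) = -6*c^3 - c^2 - 4*c - 4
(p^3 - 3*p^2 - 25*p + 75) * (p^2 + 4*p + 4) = p^5 + p^4 - 33*p^3 - 37*p^2 + 200*p + 300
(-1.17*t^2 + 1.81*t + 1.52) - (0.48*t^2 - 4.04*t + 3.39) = -1.65*t^2 + 5.85*t - 1.87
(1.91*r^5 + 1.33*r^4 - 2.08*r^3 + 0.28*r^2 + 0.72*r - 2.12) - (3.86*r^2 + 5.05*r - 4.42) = 1.91*r^5 + 1.33*r^4 - 2.08*r^3 - 3.58*r^2 - 4.33*r + 2.3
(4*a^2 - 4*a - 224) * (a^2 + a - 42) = 4*a^4 - 396*a^2 - 56*a + 9408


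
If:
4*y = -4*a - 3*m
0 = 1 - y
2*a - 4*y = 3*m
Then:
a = 0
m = -4/3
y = 1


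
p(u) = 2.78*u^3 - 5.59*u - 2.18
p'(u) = 8.34*u^2 - 5.59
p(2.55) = 29.66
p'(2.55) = 48.64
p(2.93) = 51.37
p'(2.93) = 66.01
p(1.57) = -0.20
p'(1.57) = 14.97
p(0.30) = -3.78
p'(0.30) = -4.84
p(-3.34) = -87.09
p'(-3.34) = 87.45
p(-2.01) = -13.52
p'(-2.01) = 28.10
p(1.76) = 3.14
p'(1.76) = 20.24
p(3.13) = 65.57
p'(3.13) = 76.12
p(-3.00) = -60.47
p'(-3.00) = 69.47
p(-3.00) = -60.47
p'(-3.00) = 69.47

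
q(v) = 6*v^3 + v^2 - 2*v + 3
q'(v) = 18*v^2 + 2*v - 2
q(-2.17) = -49.26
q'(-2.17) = 78.42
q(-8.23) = -3257.46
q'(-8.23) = 1200.73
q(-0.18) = 3.36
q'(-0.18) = -1.78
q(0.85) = 5.71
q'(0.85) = 12.70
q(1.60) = 26.94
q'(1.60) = 47.28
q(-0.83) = 1.92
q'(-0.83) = 8.74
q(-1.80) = -25.15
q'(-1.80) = 52.72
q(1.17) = 11.64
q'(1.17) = 24.98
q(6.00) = 1323.00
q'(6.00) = 658.00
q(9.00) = 4440.00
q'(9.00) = 1474.00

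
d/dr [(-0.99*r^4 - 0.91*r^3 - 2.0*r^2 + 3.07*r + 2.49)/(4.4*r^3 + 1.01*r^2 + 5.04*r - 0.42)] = (-4.356*r^6 - 1.9998*r^5 - 7.0879*r^4 - 34.5256*r^3 - 44.9021*r^2 - 3.3498*r - 13.839)/(19.36*r^6 + 8.888*r^5 + 45.3721*r^4 + 6.4848*r^3 + 24.5532*r^2 - 4.2336*r + 0.1764)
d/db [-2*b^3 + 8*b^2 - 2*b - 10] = -6*b^2 + 16*b - 2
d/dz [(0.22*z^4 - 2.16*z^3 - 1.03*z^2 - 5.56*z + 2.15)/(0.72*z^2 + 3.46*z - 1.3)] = (0.3168*z^5 + 0.7284*z^4 - 16.0912*z^3 + 8.8634*z^2 - 0.417999999999999*z - 0.211)/(0.5184*z^4 + 4.9824*z^3 + 10.0996*z^2 - 8.996*z + 1.69)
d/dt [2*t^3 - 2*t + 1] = 6*t^2 - 2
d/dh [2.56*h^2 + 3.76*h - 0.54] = 5.12*h + 3.76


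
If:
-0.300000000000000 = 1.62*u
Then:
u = -0.19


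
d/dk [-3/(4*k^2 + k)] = 3*(8*k + 1)/(k^2*(4*k + 1)^2)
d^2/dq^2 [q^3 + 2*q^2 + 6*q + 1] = 6*q + 4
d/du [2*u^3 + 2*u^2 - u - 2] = 6*u^2 + 4*u - 1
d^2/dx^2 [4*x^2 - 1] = 8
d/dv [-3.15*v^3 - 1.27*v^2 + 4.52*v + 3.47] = -9.45*v^2 - 2.54*v + 4.52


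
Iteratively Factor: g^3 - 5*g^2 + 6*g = (g - 2)*(g^2 - 3*g) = (g - 3)*(g - 2)*(g)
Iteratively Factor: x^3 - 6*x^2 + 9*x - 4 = (x - 1)*(x^2 - 5*x + 4) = (x - 1)^2*(x - 4)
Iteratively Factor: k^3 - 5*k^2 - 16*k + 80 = (k - 4)*(k^2 - k - 20) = (k - 4)*(k + 4)*(k - 5)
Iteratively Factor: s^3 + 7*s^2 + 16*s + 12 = (s + 3)*(s^2 + 4*s + 4) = (s + 2)*(s + 3)*(s + 2)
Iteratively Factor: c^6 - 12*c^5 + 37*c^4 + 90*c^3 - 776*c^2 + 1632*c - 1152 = (c - 4)*(c^5 - 8*c^4 + 5*c^3 + 110*c^2 - 336*c + 288) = (c - 4)*(c + 4)*(c^4 - 12*c^3 + 53*c^2 - 102*c + 72) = (c - 4)*(c - 3)*(c + 4)*(c^3 - 9*c^2 + 26*c - 24) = (c - 4)*(c - 3)*(c - 2)*(c + 4)*(c^2 - 7*c + 12) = (c - 4)^2*(c - 3)*(c - 2)*(c + 4)*(c - 3)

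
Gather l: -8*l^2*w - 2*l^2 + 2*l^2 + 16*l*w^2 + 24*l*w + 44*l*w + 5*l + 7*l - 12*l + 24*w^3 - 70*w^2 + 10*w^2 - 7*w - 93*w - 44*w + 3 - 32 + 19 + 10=-8*l^2*w + l*(16*w^2 + 68*w) + 24*w^3 - 60*w^2 - 144*w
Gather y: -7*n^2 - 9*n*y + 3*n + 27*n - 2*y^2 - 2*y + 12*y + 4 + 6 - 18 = -7*n^2 + 30*n - 2*y^2 + y*(10 - 9*n) - 8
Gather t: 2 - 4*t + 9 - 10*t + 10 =21 - 14*t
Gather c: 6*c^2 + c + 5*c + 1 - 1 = 6*c^2 + 6*c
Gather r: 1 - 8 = -7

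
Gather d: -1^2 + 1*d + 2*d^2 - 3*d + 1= 2*d^2 - 2*d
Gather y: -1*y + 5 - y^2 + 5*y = -y^2 + 4*y + 5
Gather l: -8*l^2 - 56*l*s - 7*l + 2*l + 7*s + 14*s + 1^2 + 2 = -8*l^2 + l*(-56*s - 5) + 21*s + 3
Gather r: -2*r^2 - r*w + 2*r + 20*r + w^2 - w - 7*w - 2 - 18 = -2*r^2 + r*(22 - w) + w^2 - 8*w - 20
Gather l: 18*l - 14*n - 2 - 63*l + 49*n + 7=-45*l + 35*n + 5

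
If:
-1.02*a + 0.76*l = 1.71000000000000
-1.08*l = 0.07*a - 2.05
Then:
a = -0.25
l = 1.91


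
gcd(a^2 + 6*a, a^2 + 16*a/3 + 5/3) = 1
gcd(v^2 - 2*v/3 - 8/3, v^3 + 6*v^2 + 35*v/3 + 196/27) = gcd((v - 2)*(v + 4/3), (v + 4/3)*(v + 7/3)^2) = v + 4/3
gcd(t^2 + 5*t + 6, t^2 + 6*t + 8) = t + 2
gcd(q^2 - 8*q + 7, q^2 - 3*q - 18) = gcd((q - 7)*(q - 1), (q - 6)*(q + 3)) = 1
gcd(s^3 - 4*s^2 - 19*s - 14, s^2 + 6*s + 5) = s + 1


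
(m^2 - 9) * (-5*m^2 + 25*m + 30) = -5*m^4 + 25*m^3 + 75*m^2 - 225*m - 270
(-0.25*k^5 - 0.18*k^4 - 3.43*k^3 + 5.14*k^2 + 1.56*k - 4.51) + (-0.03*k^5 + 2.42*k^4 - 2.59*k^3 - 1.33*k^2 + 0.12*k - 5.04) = -0.28*k^5 + 2.24*k^4 - 6.02*k^3 + 3.81*k^2 + 1.68*k - 9.55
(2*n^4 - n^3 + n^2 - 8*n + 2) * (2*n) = 4*n^5 - 2*n^4 + 2*n^3 - 16*n^2 + 4*n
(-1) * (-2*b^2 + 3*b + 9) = 2*b^2 - 3*b - 9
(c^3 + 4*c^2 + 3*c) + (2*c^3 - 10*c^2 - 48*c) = 3*c^3 - 6*c^2 - 45*c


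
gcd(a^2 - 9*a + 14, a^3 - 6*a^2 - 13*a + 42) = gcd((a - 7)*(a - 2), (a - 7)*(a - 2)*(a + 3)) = a^2 - 9*a + 14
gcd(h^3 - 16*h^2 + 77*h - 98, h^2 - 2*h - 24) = 1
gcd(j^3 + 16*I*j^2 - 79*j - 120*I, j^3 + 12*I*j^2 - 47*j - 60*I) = j^2 + 8*I*j - 15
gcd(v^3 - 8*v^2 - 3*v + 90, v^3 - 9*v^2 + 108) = v^2 - 3*v - 18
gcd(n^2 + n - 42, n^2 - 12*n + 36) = n - 6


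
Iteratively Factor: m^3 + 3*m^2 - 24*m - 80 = (m + 4)*(m^2 - m - 20) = (m - 5)*(m + 4)*(m + 4)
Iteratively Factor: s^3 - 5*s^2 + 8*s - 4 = (s - 2)*(s^2 - 3*s + 2) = (s - 2)*(s - 1)*(s - 2)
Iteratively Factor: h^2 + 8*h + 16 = (h + 4)*(h + 4)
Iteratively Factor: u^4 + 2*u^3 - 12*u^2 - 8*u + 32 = (u - 2)*(u^3 + 4*u^2 - 4*u - 16) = (u - 2)*(u + 4)*(u^2 - 4) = (u - 2)^2*(u + 4)*(u + 2)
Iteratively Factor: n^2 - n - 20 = (n - 5)*(n + 4)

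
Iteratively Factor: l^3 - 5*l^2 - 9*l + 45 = (l - 3)*(l^2 - 2*l - 15) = (l - 5)*(l - 3)*(l + 3)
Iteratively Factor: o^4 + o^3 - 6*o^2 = (o)*(o^3 + o^2 - 6*o) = o*(o - 2)*(o^2 + 3*o) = o*(o - 2)*(o + 3)*(o)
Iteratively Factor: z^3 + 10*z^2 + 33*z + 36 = (z + 4)*(z^2 + 6*z + 9) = (z + 3)*(z + 4)*(z + 3)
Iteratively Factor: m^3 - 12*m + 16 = (m + 4)*(m^2 - 4*m + 4) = (m - 2)*(m + 4)*(m - 2)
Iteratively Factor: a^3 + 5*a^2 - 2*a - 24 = (a - 2)*(a^2 + 7*a + 12) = (a - 2)*(a + 4)*(a + 3)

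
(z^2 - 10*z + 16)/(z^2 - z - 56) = (z - 2)/(z + 7)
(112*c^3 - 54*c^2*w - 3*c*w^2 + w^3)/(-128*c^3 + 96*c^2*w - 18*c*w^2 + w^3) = (7*c + w)/(-8*c + w)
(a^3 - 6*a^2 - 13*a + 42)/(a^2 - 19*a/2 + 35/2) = 2*(a^2 + a - 6)/(2*a - 5)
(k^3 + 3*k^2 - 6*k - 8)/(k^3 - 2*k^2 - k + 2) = (k + 4)/(k - 1)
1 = 1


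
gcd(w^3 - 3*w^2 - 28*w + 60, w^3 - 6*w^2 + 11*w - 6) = w - 2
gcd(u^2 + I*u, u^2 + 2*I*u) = u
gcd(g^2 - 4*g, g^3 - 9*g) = g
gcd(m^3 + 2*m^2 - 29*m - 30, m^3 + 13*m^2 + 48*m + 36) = m^2 + 7*m + 6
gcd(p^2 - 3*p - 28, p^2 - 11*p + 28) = p - 7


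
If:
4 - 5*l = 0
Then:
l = 4/5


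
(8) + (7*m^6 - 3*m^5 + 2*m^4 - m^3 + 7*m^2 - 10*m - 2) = 7*m^6 - 3*m^5 + 2*m^4 - m^3 + 7*m^2 - 10*m + 6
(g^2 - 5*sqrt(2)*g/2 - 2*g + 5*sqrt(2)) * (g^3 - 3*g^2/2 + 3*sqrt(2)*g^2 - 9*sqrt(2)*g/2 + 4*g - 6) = g^5 - 7*g^4/2 + sqrt(2)*g^4/2 - 8*g^3 - 7*sqrt(2)*g^3/4 - 17*sqrt(2)*g^2/2 + 77*g^2/2 - 33*g + 35*sqrt(2)*g - 30*sqrt(2)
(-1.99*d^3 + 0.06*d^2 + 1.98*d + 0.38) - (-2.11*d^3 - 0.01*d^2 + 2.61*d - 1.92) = 0.12*d^3 + 0.07*d^2 - 0.63*d + 2.3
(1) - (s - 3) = 4 - s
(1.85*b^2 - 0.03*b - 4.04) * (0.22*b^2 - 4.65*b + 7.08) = 0.407*b^4 - 8.6091*b^3 + 12.3487*b^2 + 18.5736*b - 28.6032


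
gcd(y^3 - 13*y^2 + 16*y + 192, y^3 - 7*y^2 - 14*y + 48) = y^2 - 5*y - 24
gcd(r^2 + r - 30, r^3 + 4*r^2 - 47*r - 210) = r + 6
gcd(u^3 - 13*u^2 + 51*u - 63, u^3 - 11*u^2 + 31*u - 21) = u^2 - 10*u + 21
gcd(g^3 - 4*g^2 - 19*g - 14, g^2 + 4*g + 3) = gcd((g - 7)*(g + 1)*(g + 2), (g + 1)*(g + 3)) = g + 1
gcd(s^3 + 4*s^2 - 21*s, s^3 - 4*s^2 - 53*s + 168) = s^2 + 4*s - 21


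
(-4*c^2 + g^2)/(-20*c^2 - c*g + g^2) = (4*c^2 - g^2)/(20*c^2 + c*g - g^2)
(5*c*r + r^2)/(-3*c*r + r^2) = (5*c + r)/(-3*c + r)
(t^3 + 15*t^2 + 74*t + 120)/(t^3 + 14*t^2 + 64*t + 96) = (t + 5)/(t + 4)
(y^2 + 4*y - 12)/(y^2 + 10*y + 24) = (y - 2)/(y + 4)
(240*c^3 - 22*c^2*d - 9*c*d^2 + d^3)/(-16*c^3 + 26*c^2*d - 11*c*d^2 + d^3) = (-30*c^2 - c*d + d^2)/(2*c^2 - 3*c*d + d^2)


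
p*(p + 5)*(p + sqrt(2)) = p^3 + sqrt(2)*p^2 + 5*p^2 + 5*sqrt(2)*p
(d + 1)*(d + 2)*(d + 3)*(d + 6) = d^4 + 12*d^3 + 47*d^2 + 72*d + 36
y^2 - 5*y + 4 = (y - 4)*(y - 1)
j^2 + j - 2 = (j - 1)*(j + 2)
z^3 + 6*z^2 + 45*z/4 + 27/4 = (z + 3/2)^2*(z + 3)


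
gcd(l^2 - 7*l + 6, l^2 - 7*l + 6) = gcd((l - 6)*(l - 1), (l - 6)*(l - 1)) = l^2 - 7*l + 6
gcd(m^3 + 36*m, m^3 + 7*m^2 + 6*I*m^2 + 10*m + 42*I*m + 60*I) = m + 6*I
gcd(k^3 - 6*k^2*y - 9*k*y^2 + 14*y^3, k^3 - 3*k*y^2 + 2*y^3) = -k^2 - k*y + 2*y^2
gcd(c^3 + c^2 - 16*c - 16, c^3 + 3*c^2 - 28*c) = c - 4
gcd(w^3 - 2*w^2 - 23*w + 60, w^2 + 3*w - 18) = w - 3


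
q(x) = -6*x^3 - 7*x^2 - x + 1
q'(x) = -18*x^2 - 14*x - 1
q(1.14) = -18.13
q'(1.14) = -40.35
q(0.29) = -0.03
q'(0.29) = -6.57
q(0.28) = 0.04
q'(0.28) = -6.33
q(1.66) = -47.39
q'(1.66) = -73.84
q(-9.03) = 3857.13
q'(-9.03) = -1342.32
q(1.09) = -16.18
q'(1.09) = -37.65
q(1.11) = -16.94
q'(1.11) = -38.72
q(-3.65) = 203.16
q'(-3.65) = -189.70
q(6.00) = -1553.00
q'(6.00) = -733.00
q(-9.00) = 3817.00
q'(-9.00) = -1333.00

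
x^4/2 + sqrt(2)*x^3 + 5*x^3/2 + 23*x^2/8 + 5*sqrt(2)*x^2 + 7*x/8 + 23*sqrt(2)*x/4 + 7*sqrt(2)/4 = (x/2 + 1/2)*(x + 1/2)*(x + 7/2)*(x + 2*sqrt(2))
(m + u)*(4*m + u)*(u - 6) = 4*m^2*u - 24*m^2 + 5*m*u^2 - 30*m*u + u^3 - 6*u^2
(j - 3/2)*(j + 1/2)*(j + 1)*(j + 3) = j^4 + 3*j^3 - 7*j^2/4 - 6*j - 9/4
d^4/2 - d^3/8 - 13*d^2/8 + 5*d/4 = d*(d/2 + 1)*(d - 5/4)*(d - 1)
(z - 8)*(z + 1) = z^2 - 7*z - 8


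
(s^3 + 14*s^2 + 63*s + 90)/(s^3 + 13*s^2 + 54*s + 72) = (s + 5)/(s + 4)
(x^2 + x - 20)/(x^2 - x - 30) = (x - 4)/(x - 6)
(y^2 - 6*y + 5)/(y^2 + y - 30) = (y - 1)/(y + 6)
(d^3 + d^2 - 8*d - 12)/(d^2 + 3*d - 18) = (d^2 + 4*d + 4)/(d + 6)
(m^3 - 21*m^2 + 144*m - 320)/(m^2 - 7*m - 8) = (m^2 - 13*m + 40)/(m + 1)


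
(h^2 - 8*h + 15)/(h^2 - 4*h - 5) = (h - 3)/(h + 1)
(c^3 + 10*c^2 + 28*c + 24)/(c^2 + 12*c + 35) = (c^3 + 10*c^2 + 28*c + 24)/(c^2 + 12*c + 35)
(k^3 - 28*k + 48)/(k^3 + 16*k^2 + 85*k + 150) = (k^2 - 6*k + 8)/(k^2 + 10*k + 25)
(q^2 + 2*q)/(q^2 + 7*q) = (q + 2)/(q + 7)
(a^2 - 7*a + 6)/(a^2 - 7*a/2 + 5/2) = 2*(a - 6)/(2*a - 5)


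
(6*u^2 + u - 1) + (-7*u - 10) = 6*u^2 - 6*u - 11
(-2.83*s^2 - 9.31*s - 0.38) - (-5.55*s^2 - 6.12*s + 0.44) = 2.72*s^2 - 3.19*s - 0.82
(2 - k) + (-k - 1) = 1 - 2*k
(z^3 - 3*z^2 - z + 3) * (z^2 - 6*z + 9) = z^5 - 9*z^4 + 26*z^3 - 18*z^2 - 27*z + 27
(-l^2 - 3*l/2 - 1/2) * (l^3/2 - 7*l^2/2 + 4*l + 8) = -l^5/2 + 11*l^4/4 + l^3 - 49*l^2/4 - 14*l - 4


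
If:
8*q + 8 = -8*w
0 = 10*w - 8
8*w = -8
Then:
No Solution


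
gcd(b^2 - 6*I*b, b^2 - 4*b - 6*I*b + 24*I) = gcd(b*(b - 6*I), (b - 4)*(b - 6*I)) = b - 6*I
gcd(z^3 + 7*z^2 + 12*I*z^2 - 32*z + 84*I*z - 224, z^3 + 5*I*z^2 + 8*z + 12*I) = 1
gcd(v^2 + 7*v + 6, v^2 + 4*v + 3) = v + 1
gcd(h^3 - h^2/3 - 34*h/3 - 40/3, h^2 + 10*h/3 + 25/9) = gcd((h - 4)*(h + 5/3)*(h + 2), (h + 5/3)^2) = h + 5/3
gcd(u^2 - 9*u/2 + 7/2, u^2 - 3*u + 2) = u - 1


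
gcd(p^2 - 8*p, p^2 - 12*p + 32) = p - 8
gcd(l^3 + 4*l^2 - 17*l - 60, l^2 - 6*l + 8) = l - 4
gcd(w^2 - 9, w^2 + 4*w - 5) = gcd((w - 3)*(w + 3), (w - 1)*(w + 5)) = 1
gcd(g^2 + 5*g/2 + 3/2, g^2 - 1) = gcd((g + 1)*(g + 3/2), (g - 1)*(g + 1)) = g + 1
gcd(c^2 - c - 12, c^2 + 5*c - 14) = 1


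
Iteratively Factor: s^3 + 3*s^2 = (s + 3)*(s^2) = s*(s + 3)*(s)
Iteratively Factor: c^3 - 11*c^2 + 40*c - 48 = (c - 4)*(c^2 - 7*c + 12) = (c - 4)*(c - 3)*(c - 4)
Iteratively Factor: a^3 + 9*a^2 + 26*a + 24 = (a + 3)*(a^2 + 6*a + 8) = (a + 2)*(a + 3)*(a + 4)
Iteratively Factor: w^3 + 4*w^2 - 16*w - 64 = (w - 4)*(w^2 + 8*w + 16) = (w - 4)*(w + 4)*(w + 4)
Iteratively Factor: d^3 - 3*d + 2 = (d - 1)*(d^2 + d - 2) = (d - 1)^2*(d + 2)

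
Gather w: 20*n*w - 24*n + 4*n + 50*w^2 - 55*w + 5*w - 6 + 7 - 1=-20*n + 50*w^2 + w*(20*n - 50)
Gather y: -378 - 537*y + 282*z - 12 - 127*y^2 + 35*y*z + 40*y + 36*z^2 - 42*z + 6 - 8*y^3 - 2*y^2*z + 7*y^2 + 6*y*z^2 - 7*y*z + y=-8*y^3 + y^2*(-2*z - 120) + y*(6*z^2 + 28*z - 496) + 36*z^2 + 240*z - 384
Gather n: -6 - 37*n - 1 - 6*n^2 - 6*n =-6*n^2 - 43*n - 7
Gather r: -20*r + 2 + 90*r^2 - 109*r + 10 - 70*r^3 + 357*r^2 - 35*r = -70*r^3 + 447*r^2 - 164*r + 12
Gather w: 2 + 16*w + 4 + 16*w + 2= 32*w + 8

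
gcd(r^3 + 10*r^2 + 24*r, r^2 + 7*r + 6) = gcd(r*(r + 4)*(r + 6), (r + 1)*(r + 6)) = r + 6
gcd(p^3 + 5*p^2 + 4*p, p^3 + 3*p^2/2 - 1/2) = p + 1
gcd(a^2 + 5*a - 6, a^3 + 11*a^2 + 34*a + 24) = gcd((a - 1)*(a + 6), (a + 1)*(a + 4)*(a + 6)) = a + 6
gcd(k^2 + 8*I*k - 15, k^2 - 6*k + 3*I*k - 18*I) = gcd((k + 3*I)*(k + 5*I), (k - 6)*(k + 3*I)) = k + 3*I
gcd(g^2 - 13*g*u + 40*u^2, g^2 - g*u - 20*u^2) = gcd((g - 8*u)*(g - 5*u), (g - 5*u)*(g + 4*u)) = -g + 5*u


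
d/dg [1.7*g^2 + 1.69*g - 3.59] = 3.4*g + 1.69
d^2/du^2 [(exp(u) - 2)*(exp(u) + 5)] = (4*exp(u) + 3)*exp(u)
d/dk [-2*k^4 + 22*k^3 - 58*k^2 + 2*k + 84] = -8*k^3 + 66*k^2 - 116*k + 2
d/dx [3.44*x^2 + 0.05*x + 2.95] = 6.88*x + 0.05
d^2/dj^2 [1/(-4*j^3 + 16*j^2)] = ((j - 4)*(3*j - 4) - (3*j - 8)^2)/(2*j^4*(j - 4)^3)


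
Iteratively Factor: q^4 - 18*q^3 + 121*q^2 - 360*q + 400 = (q - 5)*(q^3 - 13*q^2 + 56*q - 80) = (q - 5)*(q - 4)*(q^2 - 9*q + 20) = (q - 5)^2*(q - 4)*(q - 4)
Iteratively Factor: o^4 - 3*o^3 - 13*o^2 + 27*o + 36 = (o + 1)*(o^3 - 4*o^2 - 9*o + 36) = (o - 3)*(o + 1)*(o^2 - o - 12) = (o - 4)*(o - 3)*(o + 1)*(o + 3)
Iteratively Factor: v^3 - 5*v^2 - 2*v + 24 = (v - 3)*(v^2 - 2*v - 8) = (v - 3)*(v + 2)*(v - 4)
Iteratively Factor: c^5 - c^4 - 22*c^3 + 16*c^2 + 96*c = (c - 4)*(c^4 + 3*c^3 - 10*c^2 - 24*c) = (c - 4)*(c - 3)*(c^3 + 6*c^2 + 8*c) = (c - 4)*(c - 3)*(c + 4)*(c^2 + 2*c) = (c - 4)*(c - 3)*(c + 2)*(c + 4)*(c)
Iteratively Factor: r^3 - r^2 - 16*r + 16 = (r + 4)*(r^2 - 5*r + 4) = (r - 4)*(r + 4)*(r - 1)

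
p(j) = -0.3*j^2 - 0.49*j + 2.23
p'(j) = -0.6*j - 0.49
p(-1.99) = 2.02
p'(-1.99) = 0.70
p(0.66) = 1.78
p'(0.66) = -0.89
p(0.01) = 2.23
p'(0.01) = -0.50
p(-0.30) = 2.35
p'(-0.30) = -0.31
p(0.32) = 2.04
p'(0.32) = -0.68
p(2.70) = -1.28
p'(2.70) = -2.11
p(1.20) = 1.21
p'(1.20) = -1.21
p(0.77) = 1.67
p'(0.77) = -0.95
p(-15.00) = -57.92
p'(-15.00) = 8.51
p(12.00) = -46.85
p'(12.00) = -7.69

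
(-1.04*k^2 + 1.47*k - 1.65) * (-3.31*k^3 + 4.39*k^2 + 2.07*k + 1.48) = 3.4424*k^5 - 9.4313*k^4 + 9.762*k^3 - 5.7398*k^2 - 1.2399*k - 2.442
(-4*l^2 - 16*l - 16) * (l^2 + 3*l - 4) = -4*l^4 - 28*l^3 - 48*l^2 + 16*l + 64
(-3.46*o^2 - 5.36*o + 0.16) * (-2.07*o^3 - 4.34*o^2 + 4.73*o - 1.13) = 7.1622*o^5 + 26.1116*o^4 + 6.5654*o^3 - 22.1374*o^2 + 6.8136*o - 0.1808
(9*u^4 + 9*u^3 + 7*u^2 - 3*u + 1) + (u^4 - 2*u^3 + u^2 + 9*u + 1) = 10*u^4 + 7*u^3 + 8*u^2 + 6*u + 2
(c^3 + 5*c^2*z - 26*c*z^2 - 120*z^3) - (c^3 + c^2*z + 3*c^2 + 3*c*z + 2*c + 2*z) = 4*c^2*z - 3*c^2 - 26*c*z^2 - 3*c*z - 2*c - 120*z^3 - 2*z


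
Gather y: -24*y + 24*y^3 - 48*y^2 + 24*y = 24*y^3 - 48*y^2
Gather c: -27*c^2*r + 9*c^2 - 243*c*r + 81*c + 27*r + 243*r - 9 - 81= c^2*(9 - 27*r) + c*(81 - 243*r) + 270*r - 90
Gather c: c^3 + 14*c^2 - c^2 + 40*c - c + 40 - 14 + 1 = c^3 + 13*c^2 + 39*c + 27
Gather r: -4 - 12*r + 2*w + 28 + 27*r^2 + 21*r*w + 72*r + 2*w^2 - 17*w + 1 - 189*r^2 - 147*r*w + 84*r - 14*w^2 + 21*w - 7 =-162*r^2 + r*(144 - 126*w) - 12*w^2 + 6*w + 18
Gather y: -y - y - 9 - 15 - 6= -2*y - 30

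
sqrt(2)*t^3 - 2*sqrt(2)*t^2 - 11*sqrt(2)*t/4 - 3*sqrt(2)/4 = (t - 3)*(t + 1/2)*(sqrt(2)*t + sqrt(2)/2)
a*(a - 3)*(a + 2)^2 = a^4 + a^3 - 8*a^2 - 12*a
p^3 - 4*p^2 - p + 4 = (p - 4)*(p - 1)*(p + 1)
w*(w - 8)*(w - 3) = w^3 - 11*w^2 + 24*w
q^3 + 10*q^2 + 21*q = q*(q + 3)*(q + 7)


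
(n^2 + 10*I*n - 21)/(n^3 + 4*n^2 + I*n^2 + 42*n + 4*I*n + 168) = (n + 3*I)/(n^2 + n*(4 - 6*I) - 24*I)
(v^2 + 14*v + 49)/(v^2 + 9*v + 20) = (v^2 + 14*v + 49)/(v^2 + 9*v + 20)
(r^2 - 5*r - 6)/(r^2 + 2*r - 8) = (r^2 - 5*r - 6)/(r^2 + 2*r - 8)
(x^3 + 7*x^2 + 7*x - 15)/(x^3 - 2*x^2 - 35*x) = (x^2 + 2*x - 3)/(x*(x - 7))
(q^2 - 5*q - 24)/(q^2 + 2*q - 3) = (q - 8)/(q - 1)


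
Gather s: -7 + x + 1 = x - 6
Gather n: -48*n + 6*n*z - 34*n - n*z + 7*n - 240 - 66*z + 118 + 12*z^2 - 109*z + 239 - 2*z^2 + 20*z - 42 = n*(5*z - 75) + 10*z^2 - 155*z + 75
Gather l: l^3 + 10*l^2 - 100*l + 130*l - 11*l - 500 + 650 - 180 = l^3 + 10*l^2 + 19*l - 30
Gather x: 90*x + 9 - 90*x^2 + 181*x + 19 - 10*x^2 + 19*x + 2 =-100*x^2 + 290*x + 30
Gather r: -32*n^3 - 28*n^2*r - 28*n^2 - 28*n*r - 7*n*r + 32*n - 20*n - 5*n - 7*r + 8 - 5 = -32*n^3 - 28*n^2 + 7*n + r*(-28*n^2 - 35*n - 7) + 3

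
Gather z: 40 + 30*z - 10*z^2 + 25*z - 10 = -10*z^2 + 55*z + 30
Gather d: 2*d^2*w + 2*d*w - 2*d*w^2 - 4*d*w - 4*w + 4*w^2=2*d^2*w + d*(-2*w^2 - 2*w) + 4*w^2 - 4*w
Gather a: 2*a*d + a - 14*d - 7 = a*(2*d + 1) - 14*d - 7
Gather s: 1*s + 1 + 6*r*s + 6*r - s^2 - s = 6*r*s + 6*r - s^2 + 1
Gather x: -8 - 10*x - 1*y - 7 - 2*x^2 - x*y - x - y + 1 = -2*x^2 + x*(-y - 11) - 2*y - 14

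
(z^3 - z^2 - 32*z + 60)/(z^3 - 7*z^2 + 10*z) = (z + 6)/z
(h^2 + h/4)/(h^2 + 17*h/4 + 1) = h/(h + 4)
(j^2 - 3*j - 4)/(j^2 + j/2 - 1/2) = 2*(j - 4)/(2*j - 1)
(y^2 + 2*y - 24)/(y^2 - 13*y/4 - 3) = 4*(y + 6)/(4*y + 3)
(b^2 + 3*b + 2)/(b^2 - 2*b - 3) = (b + 2)/(b - 3)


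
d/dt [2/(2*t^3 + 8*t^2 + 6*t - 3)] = 4*(-3*t^2 - 8*t - 3)/(2*t^3 + 8*t^2 + 6*t - 3)^2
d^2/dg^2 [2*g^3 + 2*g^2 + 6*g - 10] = 12*g + 4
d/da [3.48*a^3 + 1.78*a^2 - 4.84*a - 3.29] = 10.44*a^2 + 3.56*a - 4.84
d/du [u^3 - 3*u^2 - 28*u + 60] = 3*u^2 - 6*u - 28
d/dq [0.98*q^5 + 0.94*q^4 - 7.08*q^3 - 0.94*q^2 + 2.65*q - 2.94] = 4.9*q^4 + 3.76*q^3 - 21.24*q^2 - 1.88*q + 2.65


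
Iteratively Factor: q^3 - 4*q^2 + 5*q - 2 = (q - 1)*(q^2 - 3*q + 2) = (q - 2)*(q - 1)*(q - 1)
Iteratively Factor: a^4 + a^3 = (a)*(a^3 + a^2) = a^2*(a^2 + a) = a^3*(a + 1)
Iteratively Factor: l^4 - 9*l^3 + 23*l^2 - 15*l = (l - 3)*(l^3 - 6*l^2 + 5*l) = (l - 3)*(l - 1)*(l^2 - 5*l) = (l - 5)*(l - 3)*(l - 1)*(l)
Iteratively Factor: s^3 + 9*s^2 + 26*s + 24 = (s + 3)*(s^2 + 6*s + 8) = (s + 2)*(s + 3)*(s + 4)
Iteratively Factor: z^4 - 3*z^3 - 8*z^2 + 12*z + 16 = (z - 2)*(z^3 - z^2 - 10*z - 8) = (z - 4)*(z - 2)*(z^2 + 3*z + 2) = (z - 4)*(z - 2)*(z + 2)*(z + 1)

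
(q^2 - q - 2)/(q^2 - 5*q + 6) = (q + 1)/(q - 3)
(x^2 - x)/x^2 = (x - 1)/x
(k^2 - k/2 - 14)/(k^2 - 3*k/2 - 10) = (2*k + 7)/(2*k + 5)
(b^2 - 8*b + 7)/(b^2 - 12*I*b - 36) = (-b^2 + 8*b - 7)/(-b^2 + 12*I*b + 36)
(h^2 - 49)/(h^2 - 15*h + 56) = (h + 7)/(h - 8)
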